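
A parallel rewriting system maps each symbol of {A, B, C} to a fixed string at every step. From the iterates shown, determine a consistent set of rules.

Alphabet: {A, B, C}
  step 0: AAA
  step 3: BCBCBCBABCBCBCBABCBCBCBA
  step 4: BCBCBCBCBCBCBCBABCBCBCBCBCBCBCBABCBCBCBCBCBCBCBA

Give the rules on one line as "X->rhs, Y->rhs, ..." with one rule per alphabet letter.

A->BA, B->BC, C->BC

  step 3 ⇒ step 4: BCBCBCBABCBCBCBABCBCBCBA ⇒ BC·BC·BC·BC·BC·BC·BC·BA·BC·BC·BC·BC·BC·BC·BC·BA·BC·BC·BC·BC·BC·BC·BC·BA
    A ↦ BA
    B ↦ BC
    C ↦ BC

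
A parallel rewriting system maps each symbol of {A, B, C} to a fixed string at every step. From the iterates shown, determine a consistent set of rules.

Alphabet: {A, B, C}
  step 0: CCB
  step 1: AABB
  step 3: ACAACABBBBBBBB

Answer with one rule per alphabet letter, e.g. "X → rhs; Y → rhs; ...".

  step 0 ⇒ step 1: CCB ⇒ A·A·BB
    B ↦ BB
    C ↦ A
    A ↦ CA  (constrained at step 1)

A->CA, B->BB, C->A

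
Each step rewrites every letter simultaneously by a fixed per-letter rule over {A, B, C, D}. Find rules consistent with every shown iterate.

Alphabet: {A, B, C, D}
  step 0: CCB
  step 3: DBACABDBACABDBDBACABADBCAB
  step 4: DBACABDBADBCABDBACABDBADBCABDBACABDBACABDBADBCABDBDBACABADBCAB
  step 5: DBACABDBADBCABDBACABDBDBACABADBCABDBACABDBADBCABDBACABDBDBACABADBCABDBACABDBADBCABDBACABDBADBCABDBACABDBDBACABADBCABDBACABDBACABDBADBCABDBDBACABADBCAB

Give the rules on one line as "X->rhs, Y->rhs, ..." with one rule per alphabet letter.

A->DB, B->CAB, C->A, D->DBA

  step 4 ⇒ step 5: DBACABDBADBCABDBACABDBADBCABDBACABDBACABDBADBCABDBDBACABADBCAB ⇒ DBA·CAB·DB·A·DB·CAB·DBA·CAB·DB·DBA·CAB·A·DB·CAB·DBA·CAB·DB·A·DB·CAB·DBA·CAB·DB·DBA·CAB·A·DB·CAB·DBA·CAB·DB·A·DB·CAB·DBA·CAB·DB·A·DB·CAB·DBA·CAB·DB·DBA·CAB·A·DB·CAB·DBA·CAB·DBA·CAB·DB·A·DB·CAB·DB·DBA·CAB·A·DB·CAB
    A ↦ DB
    B ↦ CAB
    C ↦ A
    D ↦ DBA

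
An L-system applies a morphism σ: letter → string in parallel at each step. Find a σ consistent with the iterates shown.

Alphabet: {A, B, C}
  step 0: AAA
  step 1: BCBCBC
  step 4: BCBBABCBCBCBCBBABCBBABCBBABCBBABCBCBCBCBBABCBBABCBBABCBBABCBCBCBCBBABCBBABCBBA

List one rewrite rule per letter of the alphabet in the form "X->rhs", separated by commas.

  step 0 ⇒ step 1: AAA ⇒ BC·BC·BC
    A ↦ BC
    B ↦ BC  (constrained at step 1)
    C ↦ BBA  (constrained at step 1)

A->BC, B->BC, C->BBA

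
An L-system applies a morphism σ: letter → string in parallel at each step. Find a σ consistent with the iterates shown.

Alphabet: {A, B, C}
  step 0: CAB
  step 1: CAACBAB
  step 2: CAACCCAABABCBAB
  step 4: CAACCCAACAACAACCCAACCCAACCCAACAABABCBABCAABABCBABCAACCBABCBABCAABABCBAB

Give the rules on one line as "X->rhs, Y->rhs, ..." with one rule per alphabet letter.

  step 1 ⇒ step 2: CAACBAB ⇒ CAA·C·C·CAA·BAB·C·BAB
    A ↦ C
    B ↦ BAB
    C ↦ CAA

A->C, B->BAB, C->CAA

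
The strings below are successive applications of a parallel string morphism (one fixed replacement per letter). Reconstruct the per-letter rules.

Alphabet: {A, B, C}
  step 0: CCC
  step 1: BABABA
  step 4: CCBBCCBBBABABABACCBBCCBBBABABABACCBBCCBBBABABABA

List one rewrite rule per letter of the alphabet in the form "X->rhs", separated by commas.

A->BB, B->CC, C->BA

  step 0 ⇒ step 1: CCC ⇒ BA·BA·BA
    C ↦ BA
    A ↦ BB  (constrained at step 1)
    B ↦ CC  (constrained at step 1)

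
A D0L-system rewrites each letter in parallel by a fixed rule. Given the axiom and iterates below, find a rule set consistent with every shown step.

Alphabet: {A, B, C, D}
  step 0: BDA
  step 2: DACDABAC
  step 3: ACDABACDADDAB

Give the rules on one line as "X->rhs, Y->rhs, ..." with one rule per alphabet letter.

A->D, B->AD, C->AB, D->AC

  step 2 ⇒ step 3: DACDABAC ⇒ AC·D·AB·AC·D·AD·D·AB
    A ↦ D
    B ↦ AD
    C ↦ AB
    D ↦ AC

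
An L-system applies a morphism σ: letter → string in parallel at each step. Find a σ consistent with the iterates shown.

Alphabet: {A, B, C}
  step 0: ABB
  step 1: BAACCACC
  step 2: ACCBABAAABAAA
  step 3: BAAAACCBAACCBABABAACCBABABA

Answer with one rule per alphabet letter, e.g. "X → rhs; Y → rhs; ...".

  step 2 ⇒ step 3: ACCBABAAABAAA ⇒ BA·A·A·ACC·BA·ACC·BA·BA·BA·ACC·BA·BA·BA
    A ↦ BA
    B ↦ ACC
    C ↦ A

A->BA, B->ACC, C->A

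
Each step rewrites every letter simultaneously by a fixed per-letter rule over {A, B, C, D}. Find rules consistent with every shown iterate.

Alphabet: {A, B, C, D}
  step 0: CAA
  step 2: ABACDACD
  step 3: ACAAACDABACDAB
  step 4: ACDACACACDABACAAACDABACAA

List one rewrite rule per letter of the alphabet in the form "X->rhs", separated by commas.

  step 3 ⇒ step 4: ACAAACDABACDAB ⇒ AC·D·AC·AC·AC·D·AB·AC·AA·AC·D·AB·AC·AA
    A ↦ AC
    B ↦ AA
    C ↦ D
    D ↦ AB

A->AC, B->AA, C->D, D->AB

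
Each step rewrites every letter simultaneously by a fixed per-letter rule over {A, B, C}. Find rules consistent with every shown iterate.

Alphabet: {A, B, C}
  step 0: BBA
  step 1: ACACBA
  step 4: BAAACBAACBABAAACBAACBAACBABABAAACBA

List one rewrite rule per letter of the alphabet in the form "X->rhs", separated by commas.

  step 0 ⇒ step 1: BBA ⇒ AC·AC·BA
    A ↦ BA
    B ↦ AC
    C ↦ A  (constrained at step 1)

A->BA, B->AC, C->A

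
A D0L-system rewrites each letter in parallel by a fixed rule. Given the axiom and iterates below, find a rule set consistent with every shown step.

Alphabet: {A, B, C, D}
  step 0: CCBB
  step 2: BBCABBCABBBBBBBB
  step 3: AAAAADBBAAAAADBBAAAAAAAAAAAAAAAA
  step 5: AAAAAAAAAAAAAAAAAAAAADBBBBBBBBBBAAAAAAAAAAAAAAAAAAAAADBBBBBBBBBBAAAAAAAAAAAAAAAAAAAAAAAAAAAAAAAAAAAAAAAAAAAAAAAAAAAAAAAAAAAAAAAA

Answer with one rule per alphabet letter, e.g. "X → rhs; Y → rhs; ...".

  step 2 ⇒ step 3: BBCABBCABBBBBBBB ⇒ AA·AA·AD·BB·AA·AA·AD·BB·AA·AA·AA·AA·AA·AA·AA·AA
    A ↦ BB
    B ↦ AA
    C ↦ AD
    D ↦ CA  (constrained at step 3)

A->BB, B->AA, C->AD, D->CA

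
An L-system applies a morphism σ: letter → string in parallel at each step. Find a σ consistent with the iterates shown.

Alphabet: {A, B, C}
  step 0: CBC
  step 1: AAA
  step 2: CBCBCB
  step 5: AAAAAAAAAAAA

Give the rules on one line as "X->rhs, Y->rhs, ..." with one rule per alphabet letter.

A->CB, B->A, C->A

  step 1 ⇒ step 2: AAA ⇒ CB·CB·CB
    A ↦ CB
  step 0 ⇒ step 1: CBC ⇒ A·A·A
    B ↦ A
  step 0 ⇒ step 1: CBC ⇒ A·A·A
    C ↦ A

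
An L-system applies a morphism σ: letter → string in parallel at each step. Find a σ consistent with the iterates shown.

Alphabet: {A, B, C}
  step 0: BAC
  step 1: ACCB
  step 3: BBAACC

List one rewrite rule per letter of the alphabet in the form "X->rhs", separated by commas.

A->CC, B->A, C->B

  step 0 ⇒ step 1: BAC ⇒ A·CC·B
    A ↦ CC
    B ↦ A
    C ↦ B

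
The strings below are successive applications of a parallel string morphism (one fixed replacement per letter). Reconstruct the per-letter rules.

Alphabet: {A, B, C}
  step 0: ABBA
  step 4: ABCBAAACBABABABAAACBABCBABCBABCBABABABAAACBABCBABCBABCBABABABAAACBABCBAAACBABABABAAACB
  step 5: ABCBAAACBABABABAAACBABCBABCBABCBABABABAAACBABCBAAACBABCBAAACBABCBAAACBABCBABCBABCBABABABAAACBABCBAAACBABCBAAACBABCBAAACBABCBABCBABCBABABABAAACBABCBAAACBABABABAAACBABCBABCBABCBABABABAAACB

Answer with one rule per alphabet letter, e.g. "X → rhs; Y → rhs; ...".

A->AB, B->CB, C->AAA

  step 4 ⇒ step 5: ABCBAAACBABABABAAACBABCBABCBABCBABABABAAACBABCBABCBABCBABABABAAACBABCBAAACBABABABAAACB ⇒ AB·CB·AAA·CB·AB·AB·AB·AAA·CB·AB·CB·AB·CB·AB·CB·AB·AB·AB·AAA·CB·AB·CB·AAA·CB·AB·CB·AAA·CB·AB·CB·AAA·CB·AB·CB·AB·CB·AB·CB·AB·AB·AB·AAA·CB·AB·CB·AAA·CB·AB·CB·AAA·CB·AB·CB·AAA·CB·AB·CB·AB·CB·AB·CB·AB·AB·AB·AAA·CB·AB·CB·AAA·CB·AB·AB·AB·AAA·CB·AB·CB·AB·CB·AB·CB·AB·AB·AB·AAA·CB
    A ↦ AB
    B ↦ CB
    C ↦ AAA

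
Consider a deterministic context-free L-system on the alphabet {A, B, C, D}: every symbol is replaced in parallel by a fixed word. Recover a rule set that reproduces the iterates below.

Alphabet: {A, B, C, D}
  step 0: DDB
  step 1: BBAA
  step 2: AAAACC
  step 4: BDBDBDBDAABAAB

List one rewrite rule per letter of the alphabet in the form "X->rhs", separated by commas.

  step 1 ⇒ step 2: BBAA ⇒ AA·AA·C·C
    A ↦ C
    B ↦ AA
    C ↦ BD  (constrained at step 2)
  step 0 ⇒ step 1: DDB ⇒ B·B·AA
    D ↦ B

A->C, B->AA, C->BD, D->B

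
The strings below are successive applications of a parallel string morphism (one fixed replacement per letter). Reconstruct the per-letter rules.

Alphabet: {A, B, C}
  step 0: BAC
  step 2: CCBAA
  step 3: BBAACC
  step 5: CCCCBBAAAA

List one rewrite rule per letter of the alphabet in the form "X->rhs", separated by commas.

  step 2 ⇒ step 3: CCBAA ⇒ B·B·AA·C·C
    A ↦ C
    B ↦ AA
    C ↦ B

A->C, B->AA, C->B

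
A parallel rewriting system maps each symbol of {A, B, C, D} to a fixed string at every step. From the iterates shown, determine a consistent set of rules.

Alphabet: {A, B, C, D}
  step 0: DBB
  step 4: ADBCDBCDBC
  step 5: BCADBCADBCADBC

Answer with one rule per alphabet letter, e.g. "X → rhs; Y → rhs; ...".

A->BC, B->D, C->BC, D->A

  step 4 ⇒ step 5: ADBCDBCDBC ⇒ BC·A·D·BC·A·D·BC·A·D·BC
    A ↦ BC
    B ↦ D
    C ↦ BC
    D ↦ A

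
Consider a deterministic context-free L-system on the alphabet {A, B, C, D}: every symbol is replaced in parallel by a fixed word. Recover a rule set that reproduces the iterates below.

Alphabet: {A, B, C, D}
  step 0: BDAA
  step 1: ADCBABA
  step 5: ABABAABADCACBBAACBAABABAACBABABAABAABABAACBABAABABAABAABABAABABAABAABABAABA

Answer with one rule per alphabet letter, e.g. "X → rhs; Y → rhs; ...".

A->BA, B->A, C->ACB, D->DC

  step 0 ⇒ step 1: BDAA ⇒ A·DC·BA·BA
    A ↦ BA
    B ↦ A
    D ↦ DC
    C ↦ ACB  (constrained at step 1)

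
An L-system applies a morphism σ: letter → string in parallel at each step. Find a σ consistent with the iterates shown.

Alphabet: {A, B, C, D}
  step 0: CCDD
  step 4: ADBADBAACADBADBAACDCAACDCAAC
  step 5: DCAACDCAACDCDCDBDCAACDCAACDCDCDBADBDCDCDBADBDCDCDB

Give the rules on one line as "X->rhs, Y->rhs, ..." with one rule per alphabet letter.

  step 4 ⇒ step 5: ADBADBAACADBADBAACDCAACDCAAC ⇒ DC·A·AC·DC·A·AC·DC·DC·DB·DC·A·AC·DC·A·AC·DC·DC·DB·A·DB·DC·DC·DB·A·DB·DC·DC·DB
    A ↦ DC
    B ↦ AC
    C ↦ DB
    D ↦ A

A->DC, B->AC, C->DB, D->A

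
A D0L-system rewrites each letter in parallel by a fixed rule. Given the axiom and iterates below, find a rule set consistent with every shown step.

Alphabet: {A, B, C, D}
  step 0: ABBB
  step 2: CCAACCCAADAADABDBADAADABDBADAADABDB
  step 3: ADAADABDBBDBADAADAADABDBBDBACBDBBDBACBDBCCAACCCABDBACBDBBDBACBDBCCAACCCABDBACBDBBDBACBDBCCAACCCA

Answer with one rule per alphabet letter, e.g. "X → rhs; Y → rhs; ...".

  step 2 ⇒ step 3: CCAACCCAADAADABDBADAADABDBADAADABDB ⇒ ADA·ADA·BDB·BDB·ADA·ADA·ADA·BDB·BDB·AC·BDB·BDB·AC·BDB·CCA·AC·CCA·BDB·AC·BDB·BDB·AC·BDB·CCA·AC·CCA·BDB·AC·BDB·BDB·AC·BDB·CCA·AC·CCA
    A ↦ BDB
    B ↦ CCA
    C ↦ ADA
    D ↦ AC

A->BDB, B->CCA, C->ADA, D->AC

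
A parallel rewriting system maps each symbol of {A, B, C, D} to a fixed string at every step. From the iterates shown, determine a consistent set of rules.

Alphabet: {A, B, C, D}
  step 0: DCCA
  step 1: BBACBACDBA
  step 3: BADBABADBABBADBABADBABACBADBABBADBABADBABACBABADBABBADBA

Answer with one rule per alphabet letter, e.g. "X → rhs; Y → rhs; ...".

  step 0 ⇒ step 1: DCCA ⇒ B·BAC·BAC·DBA
    A ↦ DBA
    C ↦ BAC
    D ↦ B
    B ↦ BA  (constrained at step 1)

A->DBA, B->BA, C->BAC, D->B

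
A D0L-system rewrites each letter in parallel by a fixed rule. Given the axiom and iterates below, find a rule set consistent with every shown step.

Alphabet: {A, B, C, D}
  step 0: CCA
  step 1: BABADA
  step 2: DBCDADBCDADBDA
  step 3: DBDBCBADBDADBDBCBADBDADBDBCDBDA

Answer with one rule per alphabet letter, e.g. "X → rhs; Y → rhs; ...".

A->DA, B->DBC, C->BA, D->DB

  step 2 ⇒ step 3: DBCDADBCDADBDA ⇒ DB·DBC·BA·DB·DA·DB·DBC·BA·DB·DA·DB·DBC·DB·DA
    A ↦ DA
    B ↦ DBC
    C ↦ BA
    D ↦ DB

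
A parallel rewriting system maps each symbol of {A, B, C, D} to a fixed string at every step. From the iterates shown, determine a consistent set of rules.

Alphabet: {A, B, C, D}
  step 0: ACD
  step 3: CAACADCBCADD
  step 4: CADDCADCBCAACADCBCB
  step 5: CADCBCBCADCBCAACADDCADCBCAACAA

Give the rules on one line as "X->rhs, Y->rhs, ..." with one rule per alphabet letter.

A->D, B->A, C->CA, D->CB

  step 4 ⇒ step 5: CADDCADCBCAACADCBCB ⇒ CA·D·CB·CB·CA·D·CB·CA·A·CA·D·D·CA·D·CB·CA·A·CA·A
    A ↦ D
    B ↦ A
    C ↦ CA
    D ↦ CB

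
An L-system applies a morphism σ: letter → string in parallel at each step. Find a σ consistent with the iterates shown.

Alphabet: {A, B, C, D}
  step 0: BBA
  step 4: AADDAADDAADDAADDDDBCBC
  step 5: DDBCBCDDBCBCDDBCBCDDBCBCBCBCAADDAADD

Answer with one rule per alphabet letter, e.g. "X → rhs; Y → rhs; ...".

  step 4 ⇒ step 5: AADDAADDAADDAADDDDBCBC ⇒ D·D·BC·BC·D·D·BC·BC·D·D·BC·BC·D·D·BC·BC·BC·BC·AA·DD·AA·DD
    A ↦ D
    B ↦ AA
    C ↦ DD
    D ↦ BC

A->D, B->AA, C->DD, D->BC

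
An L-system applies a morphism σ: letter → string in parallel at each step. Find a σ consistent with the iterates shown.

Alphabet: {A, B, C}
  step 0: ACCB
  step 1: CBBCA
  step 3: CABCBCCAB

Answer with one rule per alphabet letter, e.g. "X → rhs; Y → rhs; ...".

  step 0 ⇒ step 1: ACCB ⇒ C·B·B·CA
    A ↦ C
    B ↦ CA
    C ↦ B

A->C, B->CA, C->B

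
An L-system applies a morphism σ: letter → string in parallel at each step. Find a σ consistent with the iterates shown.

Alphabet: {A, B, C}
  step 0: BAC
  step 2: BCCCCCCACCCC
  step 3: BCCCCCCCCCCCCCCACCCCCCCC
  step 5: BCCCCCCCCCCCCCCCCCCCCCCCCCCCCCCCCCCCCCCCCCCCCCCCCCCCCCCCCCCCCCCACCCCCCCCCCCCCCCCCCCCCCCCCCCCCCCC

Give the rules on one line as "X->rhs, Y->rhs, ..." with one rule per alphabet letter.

A->CA, B->BC, C->CC

  step 2 ⇒ step 3: BCCCCCCACCCC ⇒ BC·CC·CC·CC·CC·CC·CC·CA·CC·CC·CC·CC
    A ↦ CA
    B ↦ BC
    C ↦ CC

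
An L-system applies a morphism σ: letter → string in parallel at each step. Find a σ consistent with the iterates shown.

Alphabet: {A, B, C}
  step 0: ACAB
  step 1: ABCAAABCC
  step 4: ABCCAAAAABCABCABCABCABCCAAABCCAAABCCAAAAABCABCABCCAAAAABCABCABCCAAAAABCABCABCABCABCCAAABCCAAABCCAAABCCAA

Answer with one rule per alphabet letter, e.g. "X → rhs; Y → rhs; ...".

  step 0 ⇒ step 1: ACAB ⇒ ABC·AA·ABC·C
    A ↦ ABC
    B ↦ C
    C ↦ AA

A->ABC, B->C, C->AA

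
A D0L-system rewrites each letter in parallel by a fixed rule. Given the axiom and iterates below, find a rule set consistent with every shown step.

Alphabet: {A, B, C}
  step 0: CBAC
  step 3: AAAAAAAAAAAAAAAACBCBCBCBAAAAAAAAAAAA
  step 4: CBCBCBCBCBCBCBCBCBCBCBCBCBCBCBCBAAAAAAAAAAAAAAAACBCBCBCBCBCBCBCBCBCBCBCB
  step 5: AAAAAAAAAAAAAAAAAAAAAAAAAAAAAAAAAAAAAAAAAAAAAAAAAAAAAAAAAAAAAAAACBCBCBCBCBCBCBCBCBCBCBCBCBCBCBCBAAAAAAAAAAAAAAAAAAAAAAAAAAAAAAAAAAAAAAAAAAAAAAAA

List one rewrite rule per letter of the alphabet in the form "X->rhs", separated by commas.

  step 4 ⇒ step 5: CBCBCBCBCBCBCBCBCBCBCBCBCBCBCBCBAAAAAAAAAAAAAAAACBCBCBCBCBCBCBCBCBCBCBCB ⇒ AAA·A·AAA·A·AAA·A·AAA·A·AAA·A·AAA·A·AAA·A·AAA·A·AAA·A·AAA·A·AAA·A·AAA·A·AAA·A·AAA·A·AAA·A·AAA·A·CB·CB·CB·CB·CB·CB·CB·CB·CB·CB·CB·CB·CB·CB·CB·CB·AAA·A·AAA·A·AAA·A·AAA·A·AAA·A·AAA·A·AAA·A·AAA·A·AAA·A·AAA·A·AAA·A·AAA·A
    A ↦ CB
    B ↦ A
    C ↦ AAA

A->CB, B->A, C->AAA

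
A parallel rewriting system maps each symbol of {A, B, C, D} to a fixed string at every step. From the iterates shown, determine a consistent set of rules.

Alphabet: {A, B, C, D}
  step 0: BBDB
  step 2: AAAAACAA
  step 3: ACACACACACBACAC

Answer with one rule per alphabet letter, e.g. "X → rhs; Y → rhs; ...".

  step 2 ⇒ step 3: AAAAACAA ⇒ AC·AC·AC·AC·AC·B·AC·AC
    A ↦ AC
    C ↦ B
    B ↦ DD  (constrained at step 0)
    D ↦ A  (constrained at step 0)

A->AC, B->DD, C->B, D->A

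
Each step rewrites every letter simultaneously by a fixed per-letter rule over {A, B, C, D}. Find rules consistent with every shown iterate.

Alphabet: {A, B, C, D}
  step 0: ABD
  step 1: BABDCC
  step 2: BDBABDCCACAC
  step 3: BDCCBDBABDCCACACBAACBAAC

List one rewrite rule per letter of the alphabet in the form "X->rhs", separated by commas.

  step 2 ⇒ step 3: BDBABDCCACAC ⇒ BD·CC·BD·BA·BD·CC·AC·AC·BA·AC·BA·AC
    A ↦ BA
    B ↦ BD
    C ↦ AC
    D ↦ CC

A->BA, B->BD, C->AC, D->CC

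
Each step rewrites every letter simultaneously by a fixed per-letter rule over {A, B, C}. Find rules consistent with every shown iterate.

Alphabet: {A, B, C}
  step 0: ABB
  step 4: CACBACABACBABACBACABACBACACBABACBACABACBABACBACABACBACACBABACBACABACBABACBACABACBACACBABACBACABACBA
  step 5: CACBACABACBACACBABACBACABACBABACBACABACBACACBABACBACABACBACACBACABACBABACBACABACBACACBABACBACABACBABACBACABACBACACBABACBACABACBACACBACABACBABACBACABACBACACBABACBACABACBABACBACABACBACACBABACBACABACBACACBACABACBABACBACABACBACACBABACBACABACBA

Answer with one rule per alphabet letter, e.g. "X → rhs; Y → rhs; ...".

  step 4 ⇒ step 5: CACBACABACBABACBACABACBACACBABACBACABACBABACBACABACBACACBABACBACABACBABACBACABACBACACBABACBACABACBA ⇒ CA·CBA·CA·BA·CBA·CA·CBA·BA·CBA·CA·BA·CBA·BA·CBA·CA·BA·CBA·CA·CBA·BA·CBA·CA·BA·CBA·CA·CBA·CA·BA·CBA·BA·CBA·CA·BA·CBA·CA·CBA·BA·CBA·CA·BA·CBA·BA·CBA·CA·BA·CBA·CA·CBA·BA·CBA·CA·BA·CBA·CA·CBA·CA·BA·CBA·BA·CBA·CA·BA·CBA·CA·CBA·BA·CBA·CA·BA·CBA·BA·CBA·CA·BA·CBA·CA·CBA·BA·CBA·CA·BA·CBA·CA·CBA·CA·BA·CBA·BA·CBA·CA·BA·CBA·CA·CBA·BA·CBA·CA·BA·CBA
    A ↦ CBA
    B ↦ BA
    C ↦ CA

A->CBA, B->BA, C->CA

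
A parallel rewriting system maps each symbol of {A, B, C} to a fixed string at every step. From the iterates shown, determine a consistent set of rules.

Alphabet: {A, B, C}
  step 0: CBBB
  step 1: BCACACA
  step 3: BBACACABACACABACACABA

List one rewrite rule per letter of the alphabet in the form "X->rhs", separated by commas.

A->BA, B->CA, C->B

  step 0 ⇒ step 1: CBBB ⇒ B·CA·CA·CA
    B ↦ CA
    C ↦ B
    A ↦ BA  (constrained at step 1)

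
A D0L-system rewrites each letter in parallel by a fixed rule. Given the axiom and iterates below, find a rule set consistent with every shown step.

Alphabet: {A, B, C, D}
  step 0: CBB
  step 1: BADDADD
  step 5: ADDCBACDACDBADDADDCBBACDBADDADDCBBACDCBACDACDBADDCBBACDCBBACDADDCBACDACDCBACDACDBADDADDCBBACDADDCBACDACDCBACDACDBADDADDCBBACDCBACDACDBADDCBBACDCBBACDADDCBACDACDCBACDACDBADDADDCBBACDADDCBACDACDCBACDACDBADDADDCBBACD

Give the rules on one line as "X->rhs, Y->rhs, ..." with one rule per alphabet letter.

A->CB, B->ADD, C->B, D->ACD

  step 0 ⇒ step 1: CBB ⇒ B·ADD·ADD
    B ↦ ADD
    C ↦ B
    A ↦ CB  (constrained at step 1)
    D ↦ ACD  (constrained at step 1)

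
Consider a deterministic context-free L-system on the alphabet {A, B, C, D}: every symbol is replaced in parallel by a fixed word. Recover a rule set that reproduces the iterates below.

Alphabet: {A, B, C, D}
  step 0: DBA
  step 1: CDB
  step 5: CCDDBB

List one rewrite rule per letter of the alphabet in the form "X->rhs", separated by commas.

  step 0 ⇒ step 1: DBA ⇒ C·D·B
    A ↦ B
    B ↦ D
    D ↦ C
    C ↦ AA  (constrained at step 1)

A->B, B->D, C->AA, D->C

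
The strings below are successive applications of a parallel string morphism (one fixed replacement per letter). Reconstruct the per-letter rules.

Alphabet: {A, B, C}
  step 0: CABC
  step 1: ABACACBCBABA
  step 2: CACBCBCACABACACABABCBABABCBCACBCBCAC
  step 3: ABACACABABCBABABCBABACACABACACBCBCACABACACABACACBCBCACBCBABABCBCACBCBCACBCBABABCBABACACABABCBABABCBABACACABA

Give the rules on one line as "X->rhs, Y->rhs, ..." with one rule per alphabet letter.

  step 2 ⇒ step 3: CACBCBCACABACACABABCBABABCBCACBCBCAC ⇒ ABA·CAC·ABA·BCB·ABA·BCB·ABA·CAC·ABA·CAC·BCB·CAC·ABA·CAC·ABA·CAC·BCB·CAC·BCB·ABA·BCB·CAC·BCB·CAC·BCB·ABA·BCB·ABA·CAC·ABA·BCB·ABA·BCB·ABA·CAC·ABA
    A ↦ CAC
    B ↦ BCB
    C ↦ ABA

A->CAC, B->BCB, C->ABA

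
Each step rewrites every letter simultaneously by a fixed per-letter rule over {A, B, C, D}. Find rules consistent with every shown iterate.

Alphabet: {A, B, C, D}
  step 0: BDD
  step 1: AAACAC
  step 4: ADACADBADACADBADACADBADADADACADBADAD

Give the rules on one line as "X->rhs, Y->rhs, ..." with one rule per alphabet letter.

  step 0 ⇒ step 1: BDD ⇒ AA·AC·AC
    B ↦ AA
    D ↦ AC
    A ↦ AD  (constrained at step 1)
    C ↦ B  (constrained at step 1)

A->AD, B->AA, C->B, D->AC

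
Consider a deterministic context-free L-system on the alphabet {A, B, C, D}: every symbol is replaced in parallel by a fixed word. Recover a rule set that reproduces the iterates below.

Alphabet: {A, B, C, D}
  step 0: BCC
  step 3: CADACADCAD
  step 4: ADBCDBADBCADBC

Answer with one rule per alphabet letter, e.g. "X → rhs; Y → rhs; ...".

  step 3 ⇒ step 4: CADACADCAD ⇒ A·DB·C·DB·A·DB·C·A·DB·C
    A ↦ DB
    C ↦ A
    D ↦ C
    B ↦ AD  (constrained at step 0)

A->DB, B->AD, C->A, D->C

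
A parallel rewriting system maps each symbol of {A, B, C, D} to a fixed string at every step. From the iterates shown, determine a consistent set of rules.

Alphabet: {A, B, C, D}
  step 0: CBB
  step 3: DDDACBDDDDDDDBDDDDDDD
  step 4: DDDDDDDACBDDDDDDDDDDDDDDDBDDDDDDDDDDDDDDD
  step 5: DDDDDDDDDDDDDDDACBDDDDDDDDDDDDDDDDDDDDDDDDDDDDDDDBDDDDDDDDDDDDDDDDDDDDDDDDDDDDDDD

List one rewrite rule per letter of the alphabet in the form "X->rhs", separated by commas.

  step 4 ⇒ step 5: DDDDDDDACBDDDDDDDDDDDDDDDBDDDDDDDDDDDDDDD ⇒ DD·DD·DD·DD·DD·DD·DD·D·AC·BD·DD·DD·DD·DD·DD·DD·DD·DD·DD·DD·DD·DD·DD·DD·DD·BD·DD·DD·DD·DD·DD·DD·DD·DD·DD·DD·DD·DD·DD·DD·DD
    A ↦ D
    B ↦ BD
    C ↦ AC
    D ↦ DD

A->D, B->BD, C->AC, D->DD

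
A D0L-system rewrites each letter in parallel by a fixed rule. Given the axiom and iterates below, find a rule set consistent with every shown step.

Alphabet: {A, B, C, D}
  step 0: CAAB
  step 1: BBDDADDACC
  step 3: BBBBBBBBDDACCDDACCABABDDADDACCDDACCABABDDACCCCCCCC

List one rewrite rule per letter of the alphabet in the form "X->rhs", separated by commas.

A->DDA, B->CC, C->BB, D->AB

  step 0 ⇒ step 1: CAAB ⇒ BB·DDA·DDA·CC
    A ↦ DDA
    B ↦ CC
    C ↦ BB
    D ↦ AB  (constrained at step 1)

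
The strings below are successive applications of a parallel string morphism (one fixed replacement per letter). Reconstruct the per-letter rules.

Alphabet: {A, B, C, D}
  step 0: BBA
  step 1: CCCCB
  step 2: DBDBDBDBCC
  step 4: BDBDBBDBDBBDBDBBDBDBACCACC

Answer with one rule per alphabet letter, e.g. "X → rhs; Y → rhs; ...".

A->B, B->CC, C->DB, D->A

  step 1 ⇒ step 2: CCCCB ⇒ DB·DB·DB·DB·CC
    B ↦ CC
    C ↦ DB
  step 0 ⇒ step 1: BBA ⇒ CC·CC·B
    A ↦ B
    D ↦ A  (constrained at step 2)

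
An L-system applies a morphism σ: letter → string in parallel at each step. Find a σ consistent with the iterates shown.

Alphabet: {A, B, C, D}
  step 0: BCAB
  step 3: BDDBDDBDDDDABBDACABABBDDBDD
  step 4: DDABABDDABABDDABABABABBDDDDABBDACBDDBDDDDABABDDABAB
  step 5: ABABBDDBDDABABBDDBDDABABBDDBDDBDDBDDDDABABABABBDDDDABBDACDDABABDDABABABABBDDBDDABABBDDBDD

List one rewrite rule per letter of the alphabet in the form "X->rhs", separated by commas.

A->B, B->DD, C->DAC, D->AB

  step 4 ⇒ step 5: DDABABDDABABDDABABABABBDDDDABBDACBDDBDDDDABABDDABAB ⇒ AB·AB·B·DD·B·DD·AB·AB·B·DD·B·DD·AB·AB·B·DD·B·DD·B·DD·B·DD·DD·AB·AB·AB·AB·B·DD·DD·AB·B·DAC·DD·AB·AB·DD·AB·AB·AB·AB·B·DD·B·DD·AB·AB·B·DD·B·DD
    A ↦ B
    B ↦ DD
    C ↦ DAC
    D ↦ AB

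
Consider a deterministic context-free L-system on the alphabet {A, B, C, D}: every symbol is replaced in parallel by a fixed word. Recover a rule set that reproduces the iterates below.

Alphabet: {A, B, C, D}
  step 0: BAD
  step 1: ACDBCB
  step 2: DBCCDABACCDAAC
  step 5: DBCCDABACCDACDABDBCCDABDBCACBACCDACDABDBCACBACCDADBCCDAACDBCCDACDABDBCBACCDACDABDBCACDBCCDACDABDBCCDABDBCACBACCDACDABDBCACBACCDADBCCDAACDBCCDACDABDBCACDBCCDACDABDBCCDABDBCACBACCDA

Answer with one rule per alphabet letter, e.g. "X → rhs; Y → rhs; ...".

  step 1 ⇒ step 2: ACDBCB ⇒ DBC·CDA·B·AC·CDA·AC
    A ↦ DBC
    B ↦ AC
    C ↦ CDA
    D ↦ B

A->DBC, B->AC, C->CDA, D->B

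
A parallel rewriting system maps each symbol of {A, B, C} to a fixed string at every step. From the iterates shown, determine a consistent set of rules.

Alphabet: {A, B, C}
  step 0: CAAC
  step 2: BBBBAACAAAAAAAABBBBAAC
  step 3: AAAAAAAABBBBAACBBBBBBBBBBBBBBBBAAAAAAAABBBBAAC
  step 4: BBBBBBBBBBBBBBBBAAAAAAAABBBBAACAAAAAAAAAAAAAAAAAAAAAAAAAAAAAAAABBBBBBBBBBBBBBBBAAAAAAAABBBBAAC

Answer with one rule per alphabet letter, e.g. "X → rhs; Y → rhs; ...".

A->BB, B->AA, C->AAC

  step 3 ⇒ step 4: AAAAAAAABBBBAACBBBBBBBBBBBBBBBBAAAAAAAABBBBAAC ⇒ BB·BB·BB·BB·BB·BB·BB·BB·AA·AA·AA·AA·BB·BB·AAC·AA·AA·AA·AA·AA·AA·AA·AA·AA·AA·AA·AA·AA·AA·AA·AA·BB·BB·BB·BB·BB·BB·BB·BB·AA·AA·AA·AA·BB·BB·AAC
    A ↦ BB
    B ↦ AA
    C ↦ AAC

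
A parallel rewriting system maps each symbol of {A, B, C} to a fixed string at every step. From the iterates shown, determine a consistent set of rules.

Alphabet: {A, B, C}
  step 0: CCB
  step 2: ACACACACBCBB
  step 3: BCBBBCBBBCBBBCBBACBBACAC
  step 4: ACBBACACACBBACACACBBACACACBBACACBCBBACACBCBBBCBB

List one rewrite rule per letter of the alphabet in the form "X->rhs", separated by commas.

A->BC, B->AC, C->BB

  step 3 ⇒ step 4: BCBBBCBBBCBBBCBBACBBACAC ⇒ AC·BB·AC·AC·AC·BB·AC·AC·AC·BB·AC·AC·AC·BB·AC·AC·BC·BB·AC·AC·BC·BB·BC·BB
    A ↦ BC
    B ↦ AC
    C ↦ BB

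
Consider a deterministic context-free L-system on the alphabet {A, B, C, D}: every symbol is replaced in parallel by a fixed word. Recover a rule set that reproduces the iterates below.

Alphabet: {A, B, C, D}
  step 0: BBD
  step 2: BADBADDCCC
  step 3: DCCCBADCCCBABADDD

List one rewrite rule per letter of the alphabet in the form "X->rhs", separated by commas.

A->CC, B->DC, C->D, D->BA

  step 2 ⇒ step 3: BADBADDCCC ⇒ DC·CC·BA·DC·CC·BA·BA·D·D·D
    A ↦ CC
    B ↦ DC
    C ↦ D
    D ↦ BA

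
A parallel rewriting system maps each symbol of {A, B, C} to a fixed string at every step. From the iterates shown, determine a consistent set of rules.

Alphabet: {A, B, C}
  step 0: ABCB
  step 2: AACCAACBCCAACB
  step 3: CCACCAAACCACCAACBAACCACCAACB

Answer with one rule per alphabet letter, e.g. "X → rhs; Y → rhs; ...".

A->CCA, B->CB, C->A

  step 2 ⇒ step 3: AACCAACBCCAACB ⇒ CCA·CCA·A·A·CCA·CCA·A·CB·A·A·CCA·CCA·A·CB
    A ↦ CCA
    B ↦ CB
    C ↦ A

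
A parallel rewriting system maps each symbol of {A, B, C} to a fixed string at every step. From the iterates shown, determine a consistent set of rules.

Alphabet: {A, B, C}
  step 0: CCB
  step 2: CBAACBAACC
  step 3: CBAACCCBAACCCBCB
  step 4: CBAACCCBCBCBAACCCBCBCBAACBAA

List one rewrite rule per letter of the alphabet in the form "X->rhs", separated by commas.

  step 3 ⇒ step 4: CBAACCCBAACCCBCB ⇒ CB·AA·C·C·CB·CB·CB·AA·C·C·CB·CB·CB·AA·CB·AA
    A ↦ C
    B ↦ AA
    C ↦ CB

A->C, B->AA, C->CB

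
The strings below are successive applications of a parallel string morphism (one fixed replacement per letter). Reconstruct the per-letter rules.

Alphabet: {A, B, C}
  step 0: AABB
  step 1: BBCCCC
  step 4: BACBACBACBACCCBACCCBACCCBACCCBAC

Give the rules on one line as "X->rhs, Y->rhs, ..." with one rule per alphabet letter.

  step 0 ⇒ step 1: AABB ⇒ B·B·CC·CC
    A ↦ B
    B ↦ CC
    C ↦ AC  (constrained at step 1)

A->B, B->CC, C->AC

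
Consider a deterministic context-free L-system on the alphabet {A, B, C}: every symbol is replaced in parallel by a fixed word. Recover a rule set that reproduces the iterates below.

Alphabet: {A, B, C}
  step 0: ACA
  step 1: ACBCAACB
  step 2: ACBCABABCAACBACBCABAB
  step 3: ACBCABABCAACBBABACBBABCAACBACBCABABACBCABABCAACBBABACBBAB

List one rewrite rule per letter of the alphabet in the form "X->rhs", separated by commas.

A->ACB, B->BAB, C->CA

  step 2 ⇒ step 3: ACBCABABCAACBACBCABAB ⇒ ACB·CA·BAB·CA·ACB·BAB·ACB·BAB·CA·ACB·ACB·CA·BAB·ACB·CA·BAB·CA·ACB·BAB·ACB·BAB
    A ↦ ACB
    B ↦ BAB
    C ↦ CA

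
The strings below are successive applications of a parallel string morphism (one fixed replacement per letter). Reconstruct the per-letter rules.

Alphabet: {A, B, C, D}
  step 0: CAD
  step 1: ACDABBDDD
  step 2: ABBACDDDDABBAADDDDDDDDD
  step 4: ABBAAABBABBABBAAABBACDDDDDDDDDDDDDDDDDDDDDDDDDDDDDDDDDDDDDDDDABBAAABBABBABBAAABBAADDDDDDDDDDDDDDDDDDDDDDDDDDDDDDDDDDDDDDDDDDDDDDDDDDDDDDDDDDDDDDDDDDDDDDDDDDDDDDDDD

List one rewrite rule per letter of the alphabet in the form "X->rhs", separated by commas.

  step 1 ⇒ step 2: ACDABBDDD ⇒ ABB·ACD·DDD·ABB·A·A·DDD·DDD·DDD
    A ↦ ABB
    B ↦ A
    C ↦ ACD
    D ↦ DDD

A->ABB, B->A, C->ACD, D->DDD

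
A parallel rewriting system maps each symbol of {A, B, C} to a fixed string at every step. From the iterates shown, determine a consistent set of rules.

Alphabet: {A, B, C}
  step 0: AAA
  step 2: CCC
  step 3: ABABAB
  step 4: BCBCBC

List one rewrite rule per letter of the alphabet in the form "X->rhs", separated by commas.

A->B, B->C, C->AB

  step 3 ⇒ step 4: ABABAB ⇒ B·C·B·C·B·C
    A ↦ B
    B ↦ C
  step 2 ⇒ step 3: CCC ⇒ AB·AB·AB
    C ↦ AB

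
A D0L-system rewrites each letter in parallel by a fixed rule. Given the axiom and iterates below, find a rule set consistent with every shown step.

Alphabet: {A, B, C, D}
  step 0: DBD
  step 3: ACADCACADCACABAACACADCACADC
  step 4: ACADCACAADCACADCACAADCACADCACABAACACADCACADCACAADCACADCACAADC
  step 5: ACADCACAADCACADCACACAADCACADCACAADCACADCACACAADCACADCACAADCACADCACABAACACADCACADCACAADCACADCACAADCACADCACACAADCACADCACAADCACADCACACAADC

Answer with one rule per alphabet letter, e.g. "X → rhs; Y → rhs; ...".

A->AC, B->ABA, C->ADC, D->A

  step 4 ⇒ step 5: ACADCACAADCACADCACAADCACADCACABAACACADCACADCACAADCACADCACAADC ⇒ AC·ADC·AC·A·ADC·AC·ADC·AC·AC·A·ADC·AC·ADC·AC·A·ADC·AC·ADC·AC·AC·A·ADC·AC·ADC·AC·A·ADC·AC·ADC·AC·ABA·AC·AC·ADC·AC·ADC·AC·A·ADC·AC·ADC·AC·A·ADC·AC·ADC·AC·AC·A·ADC·AC·ADC·AC·A·ADC·AC·ADC·AC·AC·A·ADC
    A ↦ AC
    B ↦ ABA
    C ↦ ADC
    D ↦ A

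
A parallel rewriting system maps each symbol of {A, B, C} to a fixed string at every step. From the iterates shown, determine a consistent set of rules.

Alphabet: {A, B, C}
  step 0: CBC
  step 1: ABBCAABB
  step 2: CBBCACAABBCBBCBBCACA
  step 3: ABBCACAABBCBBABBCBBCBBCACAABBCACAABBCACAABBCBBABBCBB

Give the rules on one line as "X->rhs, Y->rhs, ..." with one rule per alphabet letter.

A->CBB, B->CA, C->ABB

  step 2 ⇒ step 3: CBBCACAABBCBBCBBCACA ⇒ ABB·CA·CA·ABB·CBB·ABB·CBB·CBB·CA·CA·ABB·CA·CA·ABB·CA·CA·ABB·CBB·ABB·CBB
    A ↦ CBB
    B ↦ CA
    C ↦ ABB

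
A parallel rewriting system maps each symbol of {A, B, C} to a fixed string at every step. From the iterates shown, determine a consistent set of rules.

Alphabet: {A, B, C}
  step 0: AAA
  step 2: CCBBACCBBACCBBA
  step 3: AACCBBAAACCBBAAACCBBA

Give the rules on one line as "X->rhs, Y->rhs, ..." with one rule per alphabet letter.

A->BBA, B->C, C->A

  step 2 ⇒ step 3: CCBBACCBBACCBBA ⇒ A·A·C·C·BBA·A·A·C·C·BBA·A·A·C·C·BBA
    A ↦ BBA
    B ↦ C
    C ↦ A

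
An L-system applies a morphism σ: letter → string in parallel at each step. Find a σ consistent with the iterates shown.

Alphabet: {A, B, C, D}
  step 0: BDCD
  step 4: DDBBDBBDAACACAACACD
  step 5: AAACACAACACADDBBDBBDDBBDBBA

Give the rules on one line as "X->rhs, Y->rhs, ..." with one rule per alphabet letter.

A->D, B->AC, C->BB, D->A

  step 4 ⇒ step 5: DDBBDBBDAACACAACACD ⇒ A·A·AC·AC·A·AC·AC·A·D·D·BB·D·BB·D·D·BB·D·BB·A
    A ↦ D
    B ↦ AC
    C ↦ BB
    D ↦ A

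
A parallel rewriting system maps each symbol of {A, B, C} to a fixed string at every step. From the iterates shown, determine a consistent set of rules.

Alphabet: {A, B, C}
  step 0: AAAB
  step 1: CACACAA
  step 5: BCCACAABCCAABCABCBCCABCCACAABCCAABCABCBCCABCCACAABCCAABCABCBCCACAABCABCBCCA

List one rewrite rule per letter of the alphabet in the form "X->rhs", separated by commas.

A->CA, B->A, C->BC

  step 0 ⇒ step 1: AAAB ⇒ CA·CA·CA·A
    A ↦ CA
    B ↦ A
    C ↦ BC  (constrained at step 1)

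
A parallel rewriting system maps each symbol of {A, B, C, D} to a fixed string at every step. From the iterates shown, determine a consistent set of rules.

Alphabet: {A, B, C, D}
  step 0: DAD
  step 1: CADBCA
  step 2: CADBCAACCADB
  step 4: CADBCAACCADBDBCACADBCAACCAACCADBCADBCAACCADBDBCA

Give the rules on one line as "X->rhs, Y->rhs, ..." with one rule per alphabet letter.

  step 1 ⇒ step 2: CADBCA ⇒ CA·DB·CA·AC·CA·DB
    A ↦ DB
    B ↦ AC
    C ↦ CA
    D ↦ CA

A->DB, B->AC, C->CA, D->CA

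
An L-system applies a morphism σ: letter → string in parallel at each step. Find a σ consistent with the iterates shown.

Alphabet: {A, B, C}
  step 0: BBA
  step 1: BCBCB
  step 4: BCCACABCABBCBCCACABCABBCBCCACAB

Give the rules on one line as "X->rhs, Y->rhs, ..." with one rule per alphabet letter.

  step 0 ⇒ step 1: BBA ⇒ BC·BC·B
    A ↦ B
    B ↦ BC
    C ↦ CA  (constrained at step 1)

A->B, B->BC, C->CA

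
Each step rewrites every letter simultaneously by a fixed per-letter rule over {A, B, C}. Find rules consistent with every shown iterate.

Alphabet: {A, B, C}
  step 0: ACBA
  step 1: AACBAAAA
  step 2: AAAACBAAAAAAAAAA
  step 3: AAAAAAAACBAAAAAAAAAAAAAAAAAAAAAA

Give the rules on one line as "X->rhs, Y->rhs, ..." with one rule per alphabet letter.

A->AA, B->AA, C->CB

  step 2 ⇒ step 3: AAAACBAAAAAAAAAA ⇒ AA·AA·AA·AA·CB·AA·AA·AA·AA·AA·AA·AA·AA·AA·AA·AA
    A ↦ AA
    B ↦ AA
    C ↦ CB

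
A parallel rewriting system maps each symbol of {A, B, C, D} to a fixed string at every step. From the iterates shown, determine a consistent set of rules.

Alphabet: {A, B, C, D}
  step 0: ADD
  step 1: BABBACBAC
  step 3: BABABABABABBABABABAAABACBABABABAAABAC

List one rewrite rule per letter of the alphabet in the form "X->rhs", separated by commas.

  step 0 ⇒ step 1: ADD ⇒ BAB·BAC·BAC
    A ↦ BAB
    D ↦ BAC
    B ↦ A  (constrained at step 1)
    C ↦ BBD  (constrained at step 1)

A->BAB, B->A, C->BBD, D->BAC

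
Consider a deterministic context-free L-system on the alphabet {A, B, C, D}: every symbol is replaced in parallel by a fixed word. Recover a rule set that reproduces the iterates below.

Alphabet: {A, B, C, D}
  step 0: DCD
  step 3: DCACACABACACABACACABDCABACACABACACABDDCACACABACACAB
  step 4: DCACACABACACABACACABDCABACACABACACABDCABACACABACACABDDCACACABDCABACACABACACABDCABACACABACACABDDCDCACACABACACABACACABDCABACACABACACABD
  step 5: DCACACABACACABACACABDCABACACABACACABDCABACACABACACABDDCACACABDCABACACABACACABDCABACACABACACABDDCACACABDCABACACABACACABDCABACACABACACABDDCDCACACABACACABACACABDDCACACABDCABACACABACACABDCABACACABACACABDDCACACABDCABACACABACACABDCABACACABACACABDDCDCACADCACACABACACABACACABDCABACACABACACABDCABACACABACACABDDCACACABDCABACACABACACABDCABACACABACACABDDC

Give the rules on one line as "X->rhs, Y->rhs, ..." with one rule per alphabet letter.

  step 4 ⇒ step 5: DCACACABACACABACACABDCABACACABACACABDCABACACABACACABDDCACACABDCABACACABACACABDCABACACABACACABDDCDCACACABACACABACACABDCABACACABACACABD ⇒ DC·ACA·CAB·ACA·CAB·ACA·CAB·D·CAB·ACA·CAB·ACA·CAB·D·CAB·ACA·CAB·ACA·CAB·D·DC·ACA·CAB·D·CAB·ACA·CAB·ACA·CAB·D·CAB·ACA·CAB·ACA·CAB·D·DC·ACA·CAB·D·CAB·ACA·CAB·ACA·CAB·D·CAB·ACA·CAB·ACA·CAB·D·DC·DC·ACA·CAB·ACA·CAB·ACA·CAB·D·DC·ACA·CAB·D·CAB·ACA·CAB·ACA·CAB·D·CAB·ACA·CAB·ACA·CAB·D·DC·ACA·CAB·D·CAB·ACA·CAB·ACA·CAB·D·CAB·ACA·CAB·ACA·CAB·D·DC·DC·ACA·DC·ACA·CAB·ACA·CAB·ACA·CAB·D·CAB·ACA·CAB·ACA·CAB·D·CAB·ACA·CAB·ACA·CAB·D·DC·ACA·CAB·D·CAB·ACA·CAB·ACA·CAB·D·CAB·ACA·CAB·ACA·CAB·D·DC
    A ↦ CAB
    B ↦ D
    C ↦ ACA
    D ↦ DC

A->CAB, B->D, C->ACA, D->DC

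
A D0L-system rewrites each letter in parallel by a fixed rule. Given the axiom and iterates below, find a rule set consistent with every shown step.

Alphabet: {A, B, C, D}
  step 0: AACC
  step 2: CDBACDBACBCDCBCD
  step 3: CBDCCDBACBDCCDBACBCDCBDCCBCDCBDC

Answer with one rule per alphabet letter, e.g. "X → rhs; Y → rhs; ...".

  step 2 ⇒ step 3: CDBACDBACBCDCBCD ⇒ CB·DC·CD·BA·CB·DC·CD·BA·CB·CD·CB·DC·CB·CD·CB·DC
    A ↦ BA
    B ↦ CD
    C ↦ CB
    D ↦ DC

A->BA, B->CD, C->CB, D->DC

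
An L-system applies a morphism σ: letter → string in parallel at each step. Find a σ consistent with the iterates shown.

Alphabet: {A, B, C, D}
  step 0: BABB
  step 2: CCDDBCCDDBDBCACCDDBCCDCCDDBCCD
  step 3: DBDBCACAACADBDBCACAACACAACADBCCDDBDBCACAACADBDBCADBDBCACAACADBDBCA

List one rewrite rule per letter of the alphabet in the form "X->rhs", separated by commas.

  step 2 ⇒ step 3: CCDDBCCDDBDBCACCDDBCCDCCDDBCCD ⇒ DB·DB·CA·CA·ACA·DB·DB·CA·CA·ACA·CA·ACA·DB·CCD·DB·DB·CA·CA·ACA·DB·DB·CA·DB·DB·CA·CA·ACA·DB·DB·CA
    A ↦ CCD
    B ↦ ACA
    C ↦ DB
    D ↦ CA

A->CCD, B->ACA, C->DB, D->CA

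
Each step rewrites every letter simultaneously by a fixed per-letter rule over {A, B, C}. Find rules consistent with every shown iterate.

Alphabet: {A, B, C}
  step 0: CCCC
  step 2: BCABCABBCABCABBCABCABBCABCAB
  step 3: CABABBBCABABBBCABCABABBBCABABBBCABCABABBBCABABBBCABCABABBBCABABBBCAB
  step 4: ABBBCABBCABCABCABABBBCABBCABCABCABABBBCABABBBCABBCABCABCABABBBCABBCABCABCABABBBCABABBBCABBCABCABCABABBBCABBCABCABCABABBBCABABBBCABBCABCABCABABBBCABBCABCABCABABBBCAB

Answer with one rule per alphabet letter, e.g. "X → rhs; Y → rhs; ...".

A->B, B->CAB, C->ABB

  step 3 ⇒ step 4: CABABBBCABABBBCABCABABBBCABABBBCABCABABBBCABABBBCABCABABBBCABABBBCAB ⇒ ABB·B·CAB·B·CAB·CAB·CAB·ABB·B·CAB·B·CAB·CAB·CAB·ABB·B·CAB·ABB·B·CAB·B·CAB·CAB·CAB·ABB·B·CAB·B·CAB·CAB·CAB·ABB·B·CAB·ABB·B·CAB·B·CAB·CAB·CAB·ABB·B·CAB·B·CAB·CAB·CAB·ABB·B·CAB·ABB·B·CAB·B·CAB·CAB·CAB·ABB·B·CAB·B·CAB·CAB·CAB·ABB·B·CAB
    A ↦ B
    B ↦ CAB
    C ↦ ABB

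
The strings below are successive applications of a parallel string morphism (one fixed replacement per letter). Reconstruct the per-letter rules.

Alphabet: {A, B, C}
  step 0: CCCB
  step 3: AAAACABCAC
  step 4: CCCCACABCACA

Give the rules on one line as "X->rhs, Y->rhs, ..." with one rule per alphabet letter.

  step 3 ⇒ step 4: AAAACABCAC ⇒ C·C·C·C·A·C·ABC·A·C·A
    A ↦ C
    B ↦ ABC
    C ↦ A

A->C, B->ABC, C->A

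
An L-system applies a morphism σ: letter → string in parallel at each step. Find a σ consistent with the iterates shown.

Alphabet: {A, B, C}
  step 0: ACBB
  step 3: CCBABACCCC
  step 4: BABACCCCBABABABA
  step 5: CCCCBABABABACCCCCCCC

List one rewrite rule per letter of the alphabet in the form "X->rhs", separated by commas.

  step 4 ⇒ step 5: BABACCCCBABABABA ⇒ C·C·C·C·BA·BA·BA·BA·C·C·C·C·C·C·C·C
    A ↦ C
    B ↦ C
    C ↦ BA

A->C, B->C, C->BA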